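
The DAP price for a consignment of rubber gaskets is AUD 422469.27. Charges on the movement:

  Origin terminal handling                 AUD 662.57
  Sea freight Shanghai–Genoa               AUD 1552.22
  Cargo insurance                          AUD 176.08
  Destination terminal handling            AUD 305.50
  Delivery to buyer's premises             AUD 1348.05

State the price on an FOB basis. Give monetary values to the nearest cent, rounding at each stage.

FOB price: AUD 419087.42

Not relevant to the conversion: origin terminal — on the seller under both DAP and FOB; already in the DAP price and stays in the FOB price.
From DAP to FOB, the seller no longer bears: freight, insurance, destination terminal, delivery.
FOB price = 422469.27 − 1552.22 − 176.08 − 305.50 − 1348.05 = 419087.42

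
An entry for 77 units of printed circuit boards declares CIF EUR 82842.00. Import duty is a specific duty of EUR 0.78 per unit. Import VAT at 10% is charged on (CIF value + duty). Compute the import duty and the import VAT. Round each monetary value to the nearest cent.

Import duty = 77 × 0.78 = 60.06
VAT base = CIF + duty = 82842.00 + 60.06 = 82902.06
Import VAT = 82902.06 × 10% = 8290.21

Import duty: EUR 60.06; import VAT: EUR 8290.21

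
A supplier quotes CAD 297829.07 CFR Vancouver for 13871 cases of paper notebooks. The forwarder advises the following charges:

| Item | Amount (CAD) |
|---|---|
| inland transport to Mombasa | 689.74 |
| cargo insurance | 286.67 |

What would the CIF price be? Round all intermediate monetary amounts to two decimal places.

CIF price: CAD 298115.74

Not relevant to the conversion: inland to port — on the seller under both CFR and CIF; already in the CFR price and stays in the CIF price.
From CFR to CIF, the seller additionally bears: insurance.
CIF price = 297829.07 + 286.67 = 298115.74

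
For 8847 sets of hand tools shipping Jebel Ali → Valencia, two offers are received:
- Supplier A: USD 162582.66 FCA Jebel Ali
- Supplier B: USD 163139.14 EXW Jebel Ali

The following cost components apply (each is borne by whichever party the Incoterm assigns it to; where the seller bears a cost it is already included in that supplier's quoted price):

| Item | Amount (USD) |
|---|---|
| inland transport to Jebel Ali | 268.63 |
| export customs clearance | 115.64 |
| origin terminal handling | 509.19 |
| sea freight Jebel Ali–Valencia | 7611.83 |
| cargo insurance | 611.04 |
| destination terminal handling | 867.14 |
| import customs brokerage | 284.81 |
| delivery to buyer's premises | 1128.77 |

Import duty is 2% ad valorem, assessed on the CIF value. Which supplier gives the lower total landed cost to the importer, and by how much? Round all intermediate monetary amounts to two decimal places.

Supplier A (FCA):
CIF value = FCA price + origin terminal + freight + insurance = 162582.66 + 509.19 + 7611.83 + 611.04 = 171314.72
Import duty = 171314.72 × 2% = 3426.29
Buyer bears (A): 509.19 + 7611.83 + 611.04 + 867.14 + 284.81 + 1128.77 = 11012.78
Landed cost (A) = invoice 162582.66 + 11012.78 + duty 3426.29 = 177021.73
Supplier B (EXW):
CIF value = EXW price + inland to port + export clearance + origin terminal + freight + insurance = 163139.14 + 268.63 + 115.64 + 509.19 + 7611.83 + 611.04 = 172255.47
Import duty = 172255.47 × 2% = 3445.11
Buyer bears (B): 268.63 + 115.64 + 509.19 + 7611.83 + 611.04 + 867.14 + 284.81 + 1128.77 = 11397.05
Landed cost (B) = invoice 163139.14 + 11397.05 + duty 3445.11 = 177981.30
Difference = |177021.73 − 177981.30| = 959.57

Supplier A is cheaper by USD 959.57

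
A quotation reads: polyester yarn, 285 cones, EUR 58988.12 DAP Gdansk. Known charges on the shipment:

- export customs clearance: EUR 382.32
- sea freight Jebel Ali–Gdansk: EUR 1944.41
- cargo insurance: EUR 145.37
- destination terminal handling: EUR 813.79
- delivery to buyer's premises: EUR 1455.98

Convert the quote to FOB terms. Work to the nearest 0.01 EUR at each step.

Not relevant to the conversion: export clearance — on the seller under both DAP and FOB; already in the DAP price and stays in the FOB price.
From DAP to FOB, the seller no longer bears: freight, insurance, destination terminal, delivery.
FOB price = 58988.12 − 1944.41 − 145.37 − 813.79 − 1455.98 = 54628.57

FOB price: EUR 54628.57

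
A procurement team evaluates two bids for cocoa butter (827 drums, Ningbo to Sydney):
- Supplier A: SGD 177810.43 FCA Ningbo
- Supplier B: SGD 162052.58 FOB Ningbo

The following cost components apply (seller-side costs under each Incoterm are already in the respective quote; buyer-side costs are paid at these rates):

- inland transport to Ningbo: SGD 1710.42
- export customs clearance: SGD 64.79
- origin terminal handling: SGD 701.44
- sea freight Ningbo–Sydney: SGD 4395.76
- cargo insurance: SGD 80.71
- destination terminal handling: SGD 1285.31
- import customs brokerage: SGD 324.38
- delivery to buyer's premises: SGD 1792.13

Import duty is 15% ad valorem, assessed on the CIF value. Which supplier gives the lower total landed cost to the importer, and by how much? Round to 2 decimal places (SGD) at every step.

Supplier B is cheaper by SGD 18928.18

Supplier A (FCA):
CIF value = FCA price + origin terminal + freight + insurance = 177810.43 + 701.44 + 4395.76 + 80.71 = 182988.34
Import duty = 182988.34 × 15% = 27448.25
Buyer bears (A): 701.44 + 4395.76 + 80.71 + 1285.31 + 324.38 + 1792.13 = 8579.73
Landed cost (A) = invoice 177810.43 + 8579.73 + duty 27448.25 = 213838.41
Supplier B (FOB):
CIF value = FOB price + freight + insurance = 162052.58 + 4395.76 + 80.71 = 166529.05
Import duty = 166529.05 × 15% = 24979.36
Buyer bears (B): 4395.76 + 80.71 + 1285.31 + 324.38 + 1792.13 = 7878.29
Landed cost (B) = invoice 162052.58 + 7878.29 + duty 24979.36 = 194910.23
Difference = |213838.41 − 194910.23| = 18928.18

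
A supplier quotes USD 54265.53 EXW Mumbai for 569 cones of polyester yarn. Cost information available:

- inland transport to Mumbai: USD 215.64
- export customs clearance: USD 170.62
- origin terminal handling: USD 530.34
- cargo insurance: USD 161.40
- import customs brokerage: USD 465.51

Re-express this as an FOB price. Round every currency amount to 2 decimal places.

Not relevant to the conversion: brokerage, insurance — on the buyer under both terms; not part of either seller's price.
From EXW to FOB, the seller additionally bears: inland to port, export clearance, origin terminal.
FOB price = 54265.53 + 215.64 + 170.62 + 530.34 = 55182.13

FOB price: USD 55182.13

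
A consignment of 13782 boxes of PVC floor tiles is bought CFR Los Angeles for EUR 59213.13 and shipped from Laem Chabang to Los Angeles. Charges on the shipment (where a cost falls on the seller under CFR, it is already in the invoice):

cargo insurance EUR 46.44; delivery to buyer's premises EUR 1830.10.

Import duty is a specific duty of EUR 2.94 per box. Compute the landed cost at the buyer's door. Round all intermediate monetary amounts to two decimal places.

CFR: the seller pays costs through ocean freight to the destination port, but not insurance.
CIF value = CFR price + insurance = 59213.13 + 46.44 = 59259.57
Import duty = 13782 × 2.94 = 40519.08
Buyer bears: insurance 46.44 + delivery 1830.10 + duty 40519.08 = 42395.62
Landed cost = invoice 59213.13 + 42395.62 = 101608.75

Total landed cost: EUR 101608.75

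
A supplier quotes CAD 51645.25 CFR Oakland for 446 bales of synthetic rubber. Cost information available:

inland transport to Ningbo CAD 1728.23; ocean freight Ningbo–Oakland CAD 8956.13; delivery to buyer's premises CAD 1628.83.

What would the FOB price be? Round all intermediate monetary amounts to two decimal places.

FOB price: CAD 42689.12

Not relevant to the conversion: inland to port — on the seller under both CFR and FOB; already in the CFR price and stays in the FOB price. delivery — on the buyer under both terms; not part of either seller's price.
From CFR to FOB, the seller no longer bears: freight.
FOB price = 51645.25 − 8956.13 = 42689.12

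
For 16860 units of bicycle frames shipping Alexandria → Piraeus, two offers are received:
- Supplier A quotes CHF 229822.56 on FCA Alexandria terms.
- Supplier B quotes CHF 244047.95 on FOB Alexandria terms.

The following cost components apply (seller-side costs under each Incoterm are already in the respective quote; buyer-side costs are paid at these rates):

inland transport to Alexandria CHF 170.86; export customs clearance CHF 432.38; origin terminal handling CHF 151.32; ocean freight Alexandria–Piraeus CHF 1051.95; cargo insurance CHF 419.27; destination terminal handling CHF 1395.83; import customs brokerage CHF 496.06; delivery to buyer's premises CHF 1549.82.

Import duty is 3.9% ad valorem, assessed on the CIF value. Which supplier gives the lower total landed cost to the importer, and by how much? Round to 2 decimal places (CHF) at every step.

Supplier A is cheaper by CHF 14622.96

Supplier A (FCA):
CIF value = FCA price + origin terminal + freight + insurance = 229822.56 + 151.32 + 1051.95 + 419.27 = 231445.10
Import duty = 231445.10 × 3.9% = 9026.36
Buyer bears (A): 151.32 + 1051.95 + 419.27 + 1395.83 + 496.06 + 1549.82 = 5064.25
Landed cost (A) = invoice 229822.56 + 5064.25 + duty 9026.36 = 243913.17
Supplier B (FOB):
CIF value = FOB price + freight + insurance = 244047.95 + 1051.95 + 419.27 = 245519.17
Import duty = 245519.17 × 3.9% = 9575.25
Buyer bears (B): 1051.95 + 419.27 + 1395.83 + 496.06 + 1549.82 = 4912.93
Landed cost (B) = invoice 244047.95 + 4912.93 + duty 9575.25 = 258536.13
Difference = |243913.17 − 258536.13| = 14622.96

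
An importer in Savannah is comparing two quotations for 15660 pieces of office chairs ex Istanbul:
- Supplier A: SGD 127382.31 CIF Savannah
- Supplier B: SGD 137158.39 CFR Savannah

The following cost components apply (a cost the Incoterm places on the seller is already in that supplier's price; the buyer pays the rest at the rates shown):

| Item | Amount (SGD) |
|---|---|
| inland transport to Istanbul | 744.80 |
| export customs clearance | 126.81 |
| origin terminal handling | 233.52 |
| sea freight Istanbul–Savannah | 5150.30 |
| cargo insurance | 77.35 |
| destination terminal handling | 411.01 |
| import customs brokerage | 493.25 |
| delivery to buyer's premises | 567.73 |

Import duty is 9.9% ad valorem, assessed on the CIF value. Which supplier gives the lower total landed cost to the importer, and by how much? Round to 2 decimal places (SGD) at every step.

Supplier A (CIF):
The CIF price already equals the CIF value: 127382.31
Import duty = 127382.31 × 9.9% = 12610.85
Buyer bears (A): 411.01 + 493.25 + 567.73 = 1471.99
Landed cost (A) = invoice 127382.31 + 1471.99 + duty 12610.85 = 141465.15
Supplier B (CFR):
CIF value = CFR price + insurance = 137158.39 + 77.35 = 137235.74
Import duty = 137235.74 × 9.9% = 13586.34
Buyer bears (B): 77.35 + 411.01 + 493.25 + 567.73 = 1549.34
Landed cost (B) = invoice 137158.39 + 1549.34 + duty 13586.34 = 152294.07
Difference = |141465.15 − 152294.07| = 10828.92

Supplier A is cheaper by SGD 10828.92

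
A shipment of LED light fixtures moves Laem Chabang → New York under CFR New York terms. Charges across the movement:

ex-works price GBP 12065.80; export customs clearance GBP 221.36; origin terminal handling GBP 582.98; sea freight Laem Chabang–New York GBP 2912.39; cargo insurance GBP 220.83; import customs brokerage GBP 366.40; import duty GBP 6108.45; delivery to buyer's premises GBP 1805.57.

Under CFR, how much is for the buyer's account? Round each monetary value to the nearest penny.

CFR: the seller pays costs through ocean freight to the destination port, but not insurance.
Seller's account: goods 12065.80 + export clearance 221.36 + origin terminal 582.98 + freight 2912.39 = 15782.53
Buyer's account: insurance 220.83 + brokerage 366.40 + duty 6108.45 + delivery 1805.57 = 8501.25

Buyer's account: GBP 8501.25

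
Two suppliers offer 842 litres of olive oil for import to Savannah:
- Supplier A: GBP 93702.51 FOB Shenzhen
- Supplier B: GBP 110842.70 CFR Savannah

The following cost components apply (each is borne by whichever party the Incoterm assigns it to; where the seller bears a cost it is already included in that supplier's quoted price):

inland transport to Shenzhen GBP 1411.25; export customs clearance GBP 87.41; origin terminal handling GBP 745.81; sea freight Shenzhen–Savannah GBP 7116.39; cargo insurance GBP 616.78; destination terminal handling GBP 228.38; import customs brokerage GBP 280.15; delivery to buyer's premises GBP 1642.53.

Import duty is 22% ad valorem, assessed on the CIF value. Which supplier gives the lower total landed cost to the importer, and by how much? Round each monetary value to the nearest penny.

Supplier A is cheaper by GBP 12229.04

Supplier A (FOB):
CIF value = FOB price + freight + insurance = 93702.51 + 7116.39 + 616.78 = 101435.68
Import duty = 101435.68 × 22% = 22315.85
Buyer bears (A): 7116.39 + 616.78 + 228.38 + 280.15 + 1642.53 = 9884.23
Landed cost (A) = invoice 93702.51 + 9884.23 + duty 22315.85 = 125902.59
Supplier B (CFR):
CIF value = CFR price + insurance = 110842.70 + 616.78 = 111459.48
Import duty = 111459.48 × 22% = 24521.09
Buyer bears (B): 616.78 + 228.38 + 280.15 + 1642.53 = 2767.84
Landed cost (B) = invoice 110842.70 + 2767.84 + duty 24521.09 = 138131.63
Difference = |125902.59 − 138131.63| = 12229.04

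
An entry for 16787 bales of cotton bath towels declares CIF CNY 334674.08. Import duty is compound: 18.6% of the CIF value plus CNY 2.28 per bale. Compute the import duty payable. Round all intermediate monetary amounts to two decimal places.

Ad valorem component: 334674.08 × 18.6% = 62249.38
Specific component: 16787 × 2.28 = 38274.36
Import duty = 62249.38 + 38274.36 = 100523.74

Import duty: CNY 100523.74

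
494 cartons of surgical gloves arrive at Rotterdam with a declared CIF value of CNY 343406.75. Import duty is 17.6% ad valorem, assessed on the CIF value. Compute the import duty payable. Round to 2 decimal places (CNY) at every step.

Import duty: CNY 60439.59

Import duty = 343406.75 × 17.6% = 60439.59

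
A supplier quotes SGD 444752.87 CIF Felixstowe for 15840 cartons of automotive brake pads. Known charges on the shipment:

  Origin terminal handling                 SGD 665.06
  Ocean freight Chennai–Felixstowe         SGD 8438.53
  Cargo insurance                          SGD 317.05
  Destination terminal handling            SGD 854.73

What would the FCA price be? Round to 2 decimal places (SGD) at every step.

FCA price: SGD 435332.23

Not relevant to the conversion: destination terminal — on the buyer under both terms; not part of either seller's price.
From CIF to FCA, the seller no longer bears: origin terminal, freight, insurance.
FCA price = 444752.87 − 665.06 − 8438.53 − 317.05 = 435332.23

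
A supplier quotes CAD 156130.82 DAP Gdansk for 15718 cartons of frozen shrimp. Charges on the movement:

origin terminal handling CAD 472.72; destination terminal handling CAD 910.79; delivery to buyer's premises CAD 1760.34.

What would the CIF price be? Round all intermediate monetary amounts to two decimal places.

CIF price: CAD 153459.69

Not relevant to the conversion: origin terminal — on the seller under both DAP and CIF; already in the DAP price and stays in the CIF price.
From DAP to CIF, the seller no longer bears: destination terminal, delivery.
CIF price = 156130.82 − 910.79 − 1760.34 = 153459.69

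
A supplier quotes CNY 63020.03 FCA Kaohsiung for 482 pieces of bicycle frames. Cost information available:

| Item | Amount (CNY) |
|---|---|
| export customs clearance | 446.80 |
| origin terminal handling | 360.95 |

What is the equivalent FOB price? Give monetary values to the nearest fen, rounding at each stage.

FOB price: CNY 63380.98

Not relevant to the conversion: export clearance — on the seller under both FCA and FOB; already in the FCA price and stays in the FOB price.
From FCA to FOB, the seller additionally bears: origin terminal.
FOB price = 63020.03 + 360.95 = 63380.98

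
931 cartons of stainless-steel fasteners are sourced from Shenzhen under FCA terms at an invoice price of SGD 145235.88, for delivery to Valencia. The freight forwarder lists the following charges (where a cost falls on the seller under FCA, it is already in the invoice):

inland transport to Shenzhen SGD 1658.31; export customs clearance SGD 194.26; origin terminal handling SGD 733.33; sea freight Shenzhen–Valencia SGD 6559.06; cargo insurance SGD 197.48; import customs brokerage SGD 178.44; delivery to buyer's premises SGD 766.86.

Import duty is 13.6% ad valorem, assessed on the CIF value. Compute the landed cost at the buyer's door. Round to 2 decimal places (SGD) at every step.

FCA: the seller delivers export-cleared goods to the carrier; the buyer bears costs from that point.
Already in the invoice (seller's account under FCA): inland to port, export clearance — exclude.
CIF value = FCA price + origin terminal + freight + insurance = 145235.88 + 733.33 + 6559.06 + 197.48 = 152725.75
Import duty = 152725.75 × 13.6% = 20770.70
Buyer bears: origin terminal 733.33 + freight 6559.06 + insurance 197.48 + brokerage 178.44 + delivery 766.86 + duty 20770.70 = 29205.87
Landed cost = invoice 145235.88 + 29205.87 = 174441.75

Total landed cost: SGD 174441.75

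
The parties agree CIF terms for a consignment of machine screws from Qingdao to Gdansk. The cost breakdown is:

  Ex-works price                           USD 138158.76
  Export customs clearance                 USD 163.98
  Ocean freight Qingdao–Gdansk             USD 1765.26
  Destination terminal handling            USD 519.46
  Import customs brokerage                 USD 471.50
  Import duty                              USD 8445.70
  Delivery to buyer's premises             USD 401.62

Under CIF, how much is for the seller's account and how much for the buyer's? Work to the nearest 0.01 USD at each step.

CIF: the seller pays costs through ocean freight and marine insurance to the destination port.
Seller's account: goods 138158.76 + export clearance 163.98 + freight 1765.26 = 140088.00
Buyer's account: destination terminal 519.46 + brokerage 471.50 + duty 8445.70 + delivery 401.62 = 9838.28

Seller: USD 140088.00; buyer: USD 9838.28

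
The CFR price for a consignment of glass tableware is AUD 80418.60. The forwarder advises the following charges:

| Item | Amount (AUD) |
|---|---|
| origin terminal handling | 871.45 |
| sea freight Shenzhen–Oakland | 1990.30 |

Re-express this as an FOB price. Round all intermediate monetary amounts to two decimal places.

Not relevant to the conversion: origin terminal — on the seller under both CFR and FOB; already in the CFR price and stays in the FOB price.
From CFR to FOB, the seller no longer bears: freight.
FOB price = 80418.60 − 1990.30 = 78428.30

FOB price: AUD 78428.30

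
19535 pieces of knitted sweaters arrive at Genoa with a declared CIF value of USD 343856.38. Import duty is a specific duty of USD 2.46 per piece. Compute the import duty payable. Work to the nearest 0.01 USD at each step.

Import duty = 19535 × 2.46 = 48056.10

Import duty: USD 48056.10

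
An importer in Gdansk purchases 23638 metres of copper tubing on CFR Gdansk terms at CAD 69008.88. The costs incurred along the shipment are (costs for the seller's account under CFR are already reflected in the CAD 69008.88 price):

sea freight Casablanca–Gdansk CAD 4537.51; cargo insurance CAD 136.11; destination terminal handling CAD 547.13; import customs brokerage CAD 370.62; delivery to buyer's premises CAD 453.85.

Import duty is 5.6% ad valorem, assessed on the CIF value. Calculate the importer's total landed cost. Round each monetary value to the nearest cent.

CFR: the seller pays costs through ocean freight to the destination port, but not insurance.
Already in the invoice (seller's account under CFR): freight — exclude.
CIF value = CFR price + insurance = 69008.88 + 136.11 = 69144.99
Import duty = 69144.99 × 5.6% = 3872.12
Buyer bears: insurance 136.11 + destination terminal 547.13 + brokerage 370.62 + delivery 453.85 + duty 3872.12 = 5379.83
Landed cost = invoice 69008.88 + 5379.83 = 74388.71

Total landed cost: CAD 74388.71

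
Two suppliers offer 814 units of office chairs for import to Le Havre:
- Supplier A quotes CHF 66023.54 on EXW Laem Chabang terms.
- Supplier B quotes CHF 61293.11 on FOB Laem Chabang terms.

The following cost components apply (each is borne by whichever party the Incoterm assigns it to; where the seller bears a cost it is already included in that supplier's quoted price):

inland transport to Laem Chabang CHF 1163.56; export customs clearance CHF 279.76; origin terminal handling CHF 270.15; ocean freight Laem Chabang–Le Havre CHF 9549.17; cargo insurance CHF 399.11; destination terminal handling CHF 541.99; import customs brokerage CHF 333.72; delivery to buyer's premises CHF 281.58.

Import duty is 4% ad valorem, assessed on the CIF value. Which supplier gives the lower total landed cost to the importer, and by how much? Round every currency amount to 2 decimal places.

Supplier A (EXW):
CIF value = EXW price + inland to port + export clearance + origin terminal + freight + insurance = 66023.54 + 1163.56 + 279.76 + 270.15 + 9549.17 + 399.11 = 77685.29
Import duty = 77685.29 × 4% = 3107.41
Buyer bears (A): 1163.56 + 279.76 + 270.15 + 9549.17 + 399.11 + 541.99 + 333.72 + 281.58 = 12819.04
Landed cost (A) = invoice 66023.54 + 12819.04 + duty 3107.41 = 81949.99
Supplier B (FOB):
CIF value = FOB price + freight + insurance = 61293.11 + 9549.17 + 399.11 = 71241.39
Import duty = 71241.39 × 4% = 2849.66
Buyer bears (B): 9549.17 + 399.11 + 541.99 + 333.72 + 281.58 = 11105.57
Landed cost (B) = invoice 61293.11 + 11105.57 + duty 2849.66 = 75248.34
Difference = |81949.99 − 75248.34| = 6701.65

Supplier B is cheaper by CHF 6701.65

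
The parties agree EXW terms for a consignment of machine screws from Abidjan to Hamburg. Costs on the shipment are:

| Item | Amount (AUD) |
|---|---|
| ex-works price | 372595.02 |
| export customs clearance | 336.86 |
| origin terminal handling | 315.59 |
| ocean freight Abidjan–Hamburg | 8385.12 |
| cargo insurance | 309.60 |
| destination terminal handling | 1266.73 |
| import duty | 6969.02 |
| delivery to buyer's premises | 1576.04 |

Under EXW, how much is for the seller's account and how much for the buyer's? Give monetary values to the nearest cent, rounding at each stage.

Seller: AUD 372595.02; buyer: AUD 19158.96

EXW: the seller makes goods available at their premises; the buyer bears all onward costs.
Seller's account: goods 372595.02 = 372595.02
Buyer's account: export clearance 336.86 + origin terminal 315.59 + freight 8385.12 + insurance 309.60 + destination terminal 1266.73 + duty 6969.02 + delivery 1576.04 = 19158.96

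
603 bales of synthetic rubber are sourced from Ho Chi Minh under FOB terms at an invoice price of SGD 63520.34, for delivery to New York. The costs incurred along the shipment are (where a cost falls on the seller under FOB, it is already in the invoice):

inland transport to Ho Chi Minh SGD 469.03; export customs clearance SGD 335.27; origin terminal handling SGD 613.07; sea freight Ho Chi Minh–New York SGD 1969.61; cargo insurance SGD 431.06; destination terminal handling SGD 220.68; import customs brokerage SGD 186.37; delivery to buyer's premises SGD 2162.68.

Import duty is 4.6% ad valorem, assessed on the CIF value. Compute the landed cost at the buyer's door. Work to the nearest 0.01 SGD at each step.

Total landed cost: SGD 71523.11

FOB: the seller bears costs until goods are on board at the origin port; the buyer bears freight, insurance and all costs thereafter.
Already in the invoice (seller's account under FOB): inland to port, export clearance, origin terminal — exclude.
CIF value = FOB price + freight + insurance = 63520.34 + 1969.61 + 431.06 = 65921.01
Import duty = 65921.01 × 4.6% = 3032.37
Buyer bears: freight 1969.61 + insurance 431.06 + destination terminal 220.68 + brokerage 186.37 + delivery 2162.68 + duty 3032.37 = 8002.77
Landed cost = invoice 63520.34 + 8002.77 = 71523.11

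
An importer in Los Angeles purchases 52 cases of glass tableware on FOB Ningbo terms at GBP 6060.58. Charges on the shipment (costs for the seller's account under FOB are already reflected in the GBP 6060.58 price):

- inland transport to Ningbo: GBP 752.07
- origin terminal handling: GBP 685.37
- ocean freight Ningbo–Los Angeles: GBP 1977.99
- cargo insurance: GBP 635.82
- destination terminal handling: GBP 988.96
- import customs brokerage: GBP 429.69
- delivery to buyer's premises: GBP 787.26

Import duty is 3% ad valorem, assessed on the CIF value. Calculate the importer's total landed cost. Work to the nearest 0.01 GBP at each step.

FOB: the seller bears costs until goods are on board at the origin port; the buyer bears freight, insurance and all costs thereafter.
Already in the invoice (seller's account under FOB): inland to port, origin terminal — exclude.
CIF value = FOB price + freight + insurance = 6060.58 + 1977.99 + 635.82 = 8674.39
Import duty = 8674.39 × 3% = 260.23
Buyer bears: freight 1977.99 + insurance 635.82 + destination terminal 988.96 + brokerage 429.69 + delivery 787.26 + duty 260.23 = 5079.95
Landed cost = invoice 6060.58 + 5079.95 = 11140.53

Total landed cost: GBP 11140.53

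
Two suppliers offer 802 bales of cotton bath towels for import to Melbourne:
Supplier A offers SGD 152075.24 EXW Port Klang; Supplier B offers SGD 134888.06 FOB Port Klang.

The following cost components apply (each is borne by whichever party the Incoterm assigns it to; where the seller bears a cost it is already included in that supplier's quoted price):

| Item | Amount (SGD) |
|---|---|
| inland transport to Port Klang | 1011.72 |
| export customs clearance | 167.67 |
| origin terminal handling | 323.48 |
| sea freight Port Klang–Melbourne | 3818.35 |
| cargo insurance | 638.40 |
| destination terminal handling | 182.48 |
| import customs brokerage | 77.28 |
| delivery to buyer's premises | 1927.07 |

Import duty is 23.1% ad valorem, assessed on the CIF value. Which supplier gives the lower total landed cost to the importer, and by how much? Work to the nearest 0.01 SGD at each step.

Supplier B is cheaper by SGD 23007.45

Supplier A (EXW):
CIF value = EXW price + inland to port + export clearance + origin terminal + freight + insurance = 152075.24 + 1011.72 + 167.67 + 323.48 + 3818.35 + 638.40 = 158034.86
Import duty = 158034.86 × 23.1% = 36506.05
Buyer bears (A): 1011.72 + 167.67 + 323.48 + 3818.35 + 638.40 + 182.48 + 77.28 + 1927.07 = 8146.45
Landed cost (A) = invoice 152075.24 + 8146.45 + duty 36506.05 = 196727.74
Supplier B (FOB):
CIF value = FOB price + freight + insurance = 134888.06 + 3818.35 + 638.40 = 139344.81
Import duty = 139344.81 × 23.1% = 32188.65
Buyer bears (B): 3818.35 + 638.40 + 182.48 + 77.28 + 1927.07 = 6643.58
Landed cost (B) = invoice 134888.06 + 6643.58 + duty 32188.65 = 173720.29
Difference = |196727.74 − 173720.29| = 23007.45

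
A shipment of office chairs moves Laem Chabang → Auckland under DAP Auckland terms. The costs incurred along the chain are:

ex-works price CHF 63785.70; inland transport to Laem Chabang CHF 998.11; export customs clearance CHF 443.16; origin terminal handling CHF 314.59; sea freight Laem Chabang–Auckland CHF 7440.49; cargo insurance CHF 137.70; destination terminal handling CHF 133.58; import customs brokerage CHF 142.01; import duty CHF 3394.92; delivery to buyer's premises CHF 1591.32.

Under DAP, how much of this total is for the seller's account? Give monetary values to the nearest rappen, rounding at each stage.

DAP: the seller bears all costs to the named destination except import duty and clearance.
Seller's account: goods 63785.70 + inland to port 998.11 + export clearance 443.16 + origin terminal 314.59 + freight 7440.49 + insurance 137.70 + destination terminal 133.58 + delivery 1591.32 = 74844.65
Buyer's account: brokerage 142.01 + duty 3394.92 = 3536.93

Seller's account: CHF 74844.65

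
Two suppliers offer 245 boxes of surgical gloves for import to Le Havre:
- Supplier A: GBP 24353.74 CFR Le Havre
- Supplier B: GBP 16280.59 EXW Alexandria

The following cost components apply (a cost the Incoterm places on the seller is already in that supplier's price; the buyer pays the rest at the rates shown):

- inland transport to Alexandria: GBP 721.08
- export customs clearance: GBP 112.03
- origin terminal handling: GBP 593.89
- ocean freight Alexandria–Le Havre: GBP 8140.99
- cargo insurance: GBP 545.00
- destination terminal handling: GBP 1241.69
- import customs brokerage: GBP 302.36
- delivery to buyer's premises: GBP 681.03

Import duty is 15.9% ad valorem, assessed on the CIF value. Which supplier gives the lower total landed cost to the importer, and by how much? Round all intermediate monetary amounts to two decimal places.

Supplier A (CFR):
CIF value = CFR price + insurance = 24353.74 + 545.00 = 24898.74
Import duty = 24898.74 × 15.9% = 3958.90
Buyer bears (A): 545.00 + 1241.69 + 302.36 + 681.03 = 2770.08
Landed cost (A) = invoice 24353.74 + 2770.08 + duty 3958.90 = 31082.72
Supplier B (EXW):
CIF value = EXW price + inland to port + export clearance + origin terminal + freight + insurance = 16280.59 + 721.08 + 112.03 + 593.89 + 8140.99 + 545.00 = 26393.58
Import duty = 26393.58 × 15.9% = 4196.58
Buyer bears (B): 721.08 + 112.03 + 593.89 + 8140.99 + 545.00 + 1241.69 + 302.36 + 681.03 = 12338.07
Landed cost (B) = invoice 16280.59 + 12338.07 + duty 4196.58 = 32815.24
Difference = |31082.72 − 32815.24| = 1732.52

Supplier A is cheaper by GBP 1732.52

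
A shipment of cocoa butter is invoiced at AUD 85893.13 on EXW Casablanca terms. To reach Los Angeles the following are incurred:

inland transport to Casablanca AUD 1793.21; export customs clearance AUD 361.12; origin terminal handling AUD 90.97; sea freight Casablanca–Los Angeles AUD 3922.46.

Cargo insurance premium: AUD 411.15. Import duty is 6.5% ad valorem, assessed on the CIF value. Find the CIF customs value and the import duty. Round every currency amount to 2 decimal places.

CIF value: AUD 92472.04; import duty: AUD 6010.68

CIF = EXW price + pre-shipment costs + freight + insurance
CIF = 85893.13 + 1793.21 + 361.12 + 90.97 + 3922.46 + 411.15 = 92472.04
Import duty = 92472.04 × 6.5% = 6010.68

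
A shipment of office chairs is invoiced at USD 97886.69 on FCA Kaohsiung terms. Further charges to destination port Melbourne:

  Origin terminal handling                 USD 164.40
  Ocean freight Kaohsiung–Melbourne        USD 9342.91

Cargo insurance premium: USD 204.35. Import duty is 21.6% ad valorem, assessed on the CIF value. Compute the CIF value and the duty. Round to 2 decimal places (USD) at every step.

CIF value: USD 107598.35; import duty: USD 23241.24

CIF = FCA price + pre-shipment costs + freight + insurance
CIF = 97886.69 + 164.40 + 9342.91 + 204.35 = 107598.35
Import duty = 107598.35 × 21.6% = 23241.24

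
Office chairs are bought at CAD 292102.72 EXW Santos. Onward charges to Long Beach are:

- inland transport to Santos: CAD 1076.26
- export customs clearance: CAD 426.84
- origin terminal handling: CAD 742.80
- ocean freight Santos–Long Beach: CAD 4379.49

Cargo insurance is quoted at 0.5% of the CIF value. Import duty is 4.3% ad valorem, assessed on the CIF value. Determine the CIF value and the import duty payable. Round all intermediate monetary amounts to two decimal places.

CIF value: CAD 300229.26; import duty: CAD 12909.86

Let C be the CIF value. C = EXW price + pre-shipment costs + freight + 0.5% × C
C − 0.5% × C = 292102.72 + 1076.26 + 426.84 + 742.80 + 4379.49
0.995 × C = 298728.11
C = 298728.11 / 0.995 = 300229.26
Insurance premium = 0.5% × 300229.26 = 1501.15
Import duty = 300229.26 × 4.3% = 12909.86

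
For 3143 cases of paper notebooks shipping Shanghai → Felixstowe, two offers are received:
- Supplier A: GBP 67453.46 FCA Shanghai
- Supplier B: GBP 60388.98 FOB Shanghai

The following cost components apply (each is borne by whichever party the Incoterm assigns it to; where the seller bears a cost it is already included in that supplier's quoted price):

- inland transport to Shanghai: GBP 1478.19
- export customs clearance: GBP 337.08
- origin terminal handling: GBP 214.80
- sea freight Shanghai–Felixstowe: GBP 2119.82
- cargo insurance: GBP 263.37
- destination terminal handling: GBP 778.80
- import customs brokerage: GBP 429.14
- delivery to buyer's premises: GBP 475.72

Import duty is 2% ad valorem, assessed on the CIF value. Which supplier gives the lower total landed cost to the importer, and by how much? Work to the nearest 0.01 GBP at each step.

Supplier A (FCA):
CIF value = FCA price + origin terminal + freight + insurance = 67453.46 + 214.80 + 2119.82 + 263.37 = 70051.45
Import duty = 70051.45 × 2% = 1401.03
Buyer bears (A): 214.80 + 2119.82 + 263.37 + 778.80 + 429.14 + 475.72 = 4281.65
Landed cost (A) = invoice 67453.46 + 4281.65 + duty 1401.03 = 73136.14
Supplier B (FOB):
CIF value = FOB price + freight + insurance = 60388.98 + 2119.82 + 263.37 = 62772.17
Import duty = 62772.17 × 2% = 1255.44
Buyer bears (B): 2119.82 + 263.37 + 778.80 + 429.14 + 475.72 = 4066.85
Landed cost (B) = invoice 60388.98 + 4066.85 + duty 1255.44 = 65711.27
Difference = |73136.14 − 65711.27| = 7424.87

Supplier B is cheaper by GBP 7424.87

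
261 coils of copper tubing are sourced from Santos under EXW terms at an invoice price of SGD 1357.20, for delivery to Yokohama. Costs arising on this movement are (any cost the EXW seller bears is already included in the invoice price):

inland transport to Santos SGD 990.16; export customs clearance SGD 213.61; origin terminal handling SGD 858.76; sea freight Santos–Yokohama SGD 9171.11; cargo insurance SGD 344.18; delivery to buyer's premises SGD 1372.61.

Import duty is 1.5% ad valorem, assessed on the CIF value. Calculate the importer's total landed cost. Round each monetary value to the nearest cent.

EXW: the seller makes goods available at their premises; the buyer bears all onward costs.
CIF value = EXW price + inland to port + export clearance + origin terminal + freight + insurance = 1357.20 + 990.16 + 213.61 + 858.76 + 9171.11 + 344.18 = 12935.02
Import duty = 12935.02 × 1.5% = 194.03
Buyer bears: inland to port 990.16 + export clearance 213.61 + origin terminal 858.76 + freight 9171.11 + insurance 344.18 + delivery 1372.61 + duty 194.03 = 13144.46
Landed cost = invoice 1357.20 + 13144.46 = 14501.66

Total landed cost: SGD 14501.66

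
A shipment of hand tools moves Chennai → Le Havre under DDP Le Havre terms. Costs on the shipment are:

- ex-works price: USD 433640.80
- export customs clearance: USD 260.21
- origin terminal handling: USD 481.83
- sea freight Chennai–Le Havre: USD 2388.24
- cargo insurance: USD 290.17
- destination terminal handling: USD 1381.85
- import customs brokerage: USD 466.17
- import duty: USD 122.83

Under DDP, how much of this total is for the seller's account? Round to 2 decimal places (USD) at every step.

DDP: the seller bears all costs including import duty.
Seller's account: goods 433640.80 + export clearance 260.21 + origin terminal 481.83 + freight 2388.24 + insurance 290.17 + destination terminal 1381.85 + brokerage 466.17 + duty 122.83 = 439032.10
Buyer's account: 0.00

Seller's account: USD 439032.10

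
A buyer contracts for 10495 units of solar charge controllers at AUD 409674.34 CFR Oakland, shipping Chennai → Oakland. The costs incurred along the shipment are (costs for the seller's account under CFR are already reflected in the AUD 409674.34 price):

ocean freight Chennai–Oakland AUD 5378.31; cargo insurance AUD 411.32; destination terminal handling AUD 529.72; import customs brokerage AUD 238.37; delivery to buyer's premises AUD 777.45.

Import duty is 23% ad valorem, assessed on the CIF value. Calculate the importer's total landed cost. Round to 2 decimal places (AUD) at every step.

CFR: the seller pays costs through ocean freight to the destination port, but not insurance.
Already in the invoice (seller's account under CFR): freight — exclude.
CIF value = CFR price + insurance = 409674.34 + 411.32 = 410085.66
Import duty = 410085.66 × 23% = 94319.70
Buyer bears: insurance 411.32 + destination terminal 529.72 + brokerage 238.37 + delivery 777.45 + duty 94319.70 = 96276.56
Landed cost = invoice 409674.34 + 96276.56 = 505950.90

Total landed cost: AUD 505950.90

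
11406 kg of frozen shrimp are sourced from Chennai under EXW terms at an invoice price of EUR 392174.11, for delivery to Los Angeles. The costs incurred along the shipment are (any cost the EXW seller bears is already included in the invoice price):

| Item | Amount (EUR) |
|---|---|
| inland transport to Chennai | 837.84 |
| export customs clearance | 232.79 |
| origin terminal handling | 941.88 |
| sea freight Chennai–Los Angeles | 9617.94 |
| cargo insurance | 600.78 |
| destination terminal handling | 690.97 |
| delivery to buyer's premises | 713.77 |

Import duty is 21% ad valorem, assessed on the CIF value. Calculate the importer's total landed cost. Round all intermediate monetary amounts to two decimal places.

EXW: the seller makes goods available at their premises; the buyer bears all onward costs.
CIF value = EXW price + inland to port + export clearance + origin terminal + freight + insurance = 392174.11 + 837.84 + 232.79 + 941.88 + 9617.94 + 600.78 = 404405.34
Import duty = 404405.34 × 21% = 84925.12
Buyer bears: inland to port 837.84 + export clearance 232.79 + origin terminal 941.88 + freight 9617.94 + insurance 600.78 + destination terminal 690.97 + delivery 713.77 + duty 84925.12 = 98561.09
Landed cost = invoice 392174.11 + 98561.09 = 490735.20

Total landed cost: EUR 490735.20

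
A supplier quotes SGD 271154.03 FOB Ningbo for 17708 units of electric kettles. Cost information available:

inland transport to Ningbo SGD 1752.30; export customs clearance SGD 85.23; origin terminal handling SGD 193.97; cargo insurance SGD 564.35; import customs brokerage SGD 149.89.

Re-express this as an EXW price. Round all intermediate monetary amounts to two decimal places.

EXW price: SGD 269122.53

Not relevant to the conversion: brokerage, insurance — on the buyer under both terms; not part of either seller's price.
From FOB to EXW, the seller no longer bears: inland to port, export clearance, origin terminal.
EXW price = 271154.03 − 1752.30 − 85.23 − 193.97 = 269122.53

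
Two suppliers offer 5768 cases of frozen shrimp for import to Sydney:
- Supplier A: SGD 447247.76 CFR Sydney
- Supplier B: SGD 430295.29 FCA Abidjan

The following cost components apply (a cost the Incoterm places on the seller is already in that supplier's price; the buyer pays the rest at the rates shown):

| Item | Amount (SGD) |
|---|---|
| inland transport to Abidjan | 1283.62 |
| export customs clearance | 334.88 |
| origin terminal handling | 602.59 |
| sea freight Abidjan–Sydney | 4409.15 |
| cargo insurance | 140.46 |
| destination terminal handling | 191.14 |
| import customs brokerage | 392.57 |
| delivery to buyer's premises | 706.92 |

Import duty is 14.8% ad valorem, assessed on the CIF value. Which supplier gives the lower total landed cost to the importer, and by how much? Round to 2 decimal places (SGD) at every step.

Supplier A (CFR):
CIF value = CFR price + insurance = 447247.76 + 140.46 = 447388.22
Import duty = 447388.22 × 14.8% = 66213.46
Buyer bears (A): 140.46 + 191.14 + 392.57 + 706.92 = 1431.09
Landed cost (A) = invoice 447247.76 + 1431.09 + duty 66213.46 = 514892.31
Supplier B (FCA):
CIF value = FCA price + origin terminal + freight + insurance = 430295.29 + 602.59 + 4409.15 + 140.46 = 435447.49
Import duty = 435447.49 × 14.8% = 64446.23
Buyer bears (B): 602.59 + 4409.15 + 140.46 + 191.14 + 392.57 + 706.92 = 6442.83
Landed cost (B) = invoice 430295.29 + 6442.83 + duty 64446.23 = 501184.35
Difference = |514892.31 − 501184.35| = 13707.96

Supplier B is cheaper by SGD 13707.96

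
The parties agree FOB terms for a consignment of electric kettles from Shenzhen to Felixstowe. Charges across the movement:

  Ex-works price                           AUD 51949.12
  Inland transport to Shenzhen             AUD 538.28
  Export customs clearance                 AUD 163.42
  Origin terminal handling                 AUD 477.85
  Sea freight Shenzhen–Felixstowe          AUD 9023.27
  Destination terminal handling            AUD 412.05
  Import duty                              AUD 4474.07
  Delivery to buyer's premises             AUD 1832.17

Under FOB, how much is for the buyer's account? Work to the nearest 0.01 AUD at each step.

FOB: the seller bears costs until goods are on board at the origin port; the buyer bears freight, insurance and all costs thereafter.
Seller's account: goods 51949.12 + inland to port 538.28 + export clearance 163.42 + origin terminal 477.85 = 53128.67
Buyer's account: freight 9023.27 + destination terminal 412.05 + duty 4474.07 + delivery 1832.17 = 15741.56

Buyer's account: AUD 15741.56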